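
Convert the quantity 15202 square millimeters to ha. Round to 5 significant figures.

1 square millimeter = 1.00000 × 10^-10 hectares.
So 15202 × 1.00000 × 10^-10 ≈ 1.5202 × 10^-6 ha.

1.5202 × 10^-6 hectares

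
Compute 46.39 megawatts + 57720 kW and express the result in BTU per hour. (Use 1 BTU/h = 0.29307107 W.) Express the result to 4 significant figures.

3.552 × 10^8 BTU/h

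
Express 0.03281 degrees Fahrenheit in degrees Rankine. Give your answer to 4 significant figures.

°R = °F + 459.67.
Applying the formula gives 459.7 °R.

459.7 degrees Rankine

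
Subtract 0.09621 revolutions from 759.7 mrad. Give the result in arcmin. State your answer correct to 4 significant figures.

533.5 arcmin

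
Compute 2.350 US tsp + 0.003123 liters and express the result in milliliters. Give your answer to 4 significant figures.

14.71 mL

2.350 US tsp = 11.5830 mL and 0.003123 L = 3.12300 mL.
11.5830 + 3.12300 ≈ 14.71 mL.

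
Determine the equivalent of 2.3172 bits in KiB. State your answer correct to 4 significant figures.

1 bit = 0.000122070 KiB.
Then 2.3172 × 0.000122070 ≈ 0.0002829 KiB.

0.0002829 KiB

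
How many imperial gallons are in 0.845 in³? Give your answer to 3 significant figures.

1 in³ = 0.00360465 imp gal.
Thus 0.845 × 0.00360465 ≈ 0.00305 imp gal.

0.00305 imp gal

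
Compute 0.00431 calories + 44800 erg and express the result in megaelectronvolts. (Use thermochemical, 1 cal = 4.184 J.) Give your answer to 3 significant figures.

1.41 × 10^11 megaelectronvolts

0.00431 cal = 1.12553 × 10^11 MeV and 44800 erg = 2.79620 × 10^10 MeV.
1.12553 × 10^11 + 2.79620 × 10^10 ≈ 1.41 × 10^11 MeV.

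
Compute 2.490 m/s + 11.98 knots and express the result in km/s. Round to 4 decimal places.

0.0087 kilometers per second

2.490 m/s = 0.00249000 km/s and 11.98 kn = 0.00616304 km/s.
0.00249000 + 0.00616304 ≈ 0.0087 km/s.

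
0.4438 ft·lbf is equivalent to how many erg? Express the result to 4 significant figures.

6.017e+6 erg

1 ft·lbf = 1.35582e+7 erg.
0.4438 × 1.35582e+7 ≈ 6.017e+6 erg.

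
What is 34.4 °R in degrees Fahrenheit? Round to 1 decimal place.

-425.3 °F

°R = °F + 459.67.
Applying the formula gives -425.3 °F.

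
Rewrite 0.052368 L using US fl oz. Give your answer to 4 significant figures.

1.771 US fluid ounces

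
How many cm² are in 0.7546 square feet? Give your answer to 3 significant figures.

701 square centimeters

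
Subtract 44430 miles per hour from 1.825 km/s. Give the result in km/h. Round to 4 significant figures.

-64930 km/h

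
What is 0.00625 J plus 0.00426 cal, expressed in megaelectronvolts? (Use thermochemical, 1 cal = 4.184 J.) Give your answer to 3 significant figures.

1.50e+11 megaelectronvolts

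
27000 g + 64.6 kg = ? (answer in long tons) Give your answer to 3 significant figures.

27000 g = 0.0265736 long ton and 64.6 kg = 0.0635797 long ton.
0.0265736 + 0.0635797 ≈ 0.0902 long ton.

0.0902 long ton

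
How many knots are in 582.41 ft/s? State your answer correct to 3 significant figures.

345 knots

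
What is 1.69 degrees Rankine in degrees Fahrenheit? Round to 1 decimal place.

-458.0 degrees Fahrenheit

°R = °F + 459.67.
Applying the formula gives -458.0 °F.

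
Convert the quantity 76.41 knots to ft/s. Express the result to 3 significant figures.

129 feet per second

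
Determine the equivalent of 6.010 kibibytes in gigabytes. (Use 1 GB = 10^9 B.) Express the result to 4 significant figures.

6.154e-6 GB

1 kibibyte = 1.02400e-6 GB.
6.010 × 1.02400e-6 ≈ 6.154e-6 GB.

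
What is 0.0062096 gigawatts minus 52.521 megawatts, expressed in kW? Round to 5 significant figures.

0.0062096 GW = 6209.60 kW and 52.521 MW = 52521.0 kW.
6209.60 − 52521.0 ≈ -46311 kW.

-46311 kW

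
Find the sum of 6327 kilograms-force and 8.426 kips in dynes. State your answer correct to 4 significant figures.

6327 kgf = 6.20467 × 10^9 dyn and 8.426 kip = 3.74807 × 10^9 dyn.
6.20467 × 10^9 + 3.74807 × 10^9 ≈ 9.953 × 10^9 dyn.

9.953 × 10^9 dyn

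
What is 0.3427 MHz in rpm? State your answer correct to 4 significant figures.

2.056e+7 revolutions per minute

1 MHz = 6.00000e+7 rpm.
Then 0.3427 × 6.00000e+7 ≈ 2.056e+7 rpm.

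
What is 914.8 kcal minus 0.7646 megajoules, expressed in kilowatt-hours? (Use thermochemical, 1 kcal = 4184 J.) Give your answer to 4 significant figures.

0.8508 kilowatt-hours

914.8 kcal = 1.06320 kWh and 0.7646 MJ = 0.212389 kWh.
1.06320 − 0.212389 ≈ 0.8508 kWh.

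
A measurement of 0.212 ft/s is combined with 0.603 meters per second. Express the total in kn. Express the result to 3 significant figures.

0.212 ft/s = 0.125607 kn and 0.603 m/s = 1.17214 kn.
0.125607 + 1.17214 ≈ 1.30 kn.

1.30 kn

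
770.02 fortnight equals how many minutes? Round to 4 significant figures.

1.552e+7 min

1 fortnight = 20160.0 minutes.
So 770.02 × 20160.0 ≈ 1.552e+7 min.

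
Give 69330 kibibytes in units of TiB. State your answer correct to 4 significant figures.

6.457e-5 TiB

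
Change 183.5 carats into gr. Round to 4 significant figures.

1 ct = 3.08647 grains.
Thus 183.5 × 3.08647 ≈ 566.4 gr.

566.4 gr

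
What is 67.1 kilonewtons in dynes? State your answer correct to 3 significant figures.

1 kN = 1.00000 × 10^8 dynes.
Then 67.1 × 1.00000 × 10^8 ≈ 6.71 × 10^9 dyn.

6.71 × 10^9 dynes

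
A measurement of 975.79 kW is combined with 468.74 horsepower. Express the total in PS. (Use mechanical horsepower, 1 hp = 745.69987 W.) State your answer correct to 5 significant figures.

1801.9 PS

975.79 kW = 1326.705 PS and 468.74 hp = 475.2413 PS.
1326.705 + 475.2413 ≈ 1801.9 PS.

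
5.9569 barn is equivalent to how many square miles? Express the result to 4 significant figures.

1 barn = 3.86102 × 10^-35 mi².
Thus 5.9569 × 3.86102 × 10^-35 ≈ 2.300 × 10^-34 mi².

2.300 × 10^-34 mi²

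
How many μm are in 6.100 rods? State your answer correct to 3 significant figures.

1 rod = 5.02920e+6 micrometers.
Then 6.100 × 5.02920e+6 ≈ 3.07e+7 μm.

3.07e+7 μm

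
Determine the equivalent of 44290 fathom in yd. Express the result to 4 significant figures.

88580 yards

1 fathom = 2.00000 yards.
Thus 44290 × 2.00000 ≈ 88580 yd.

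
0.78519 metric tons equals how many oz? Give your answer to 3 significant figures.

1 metric ton = 35274.0 ounces.
Thus 0.78519 × 35274.0 ≈ 27700 oz.

27700 oz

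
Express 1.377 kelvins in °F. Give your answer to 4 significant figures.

-457.2 degrees Fahrenheit

K = (°F + 459.67) × 5/9.
Applying the formula gives -457.2 °F.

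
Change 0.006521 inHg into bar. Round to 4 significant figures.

1 inHg = 0.0338639 bar.
Thus 0.006521 × 0.0338639 ≈ 0.0002208 bar.

0.0002208 bar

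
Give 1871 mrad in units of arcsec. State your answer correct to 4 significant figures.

385900 arcseconds

1 milliradian = 206.265 arcsec.
Thus 1871 × 206.265 ≈ 385900 arcsec.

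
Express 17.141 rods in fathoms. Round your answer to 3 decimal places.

47.138 fathoms

1 rod = 2.75000 fathom.
17.141 × 2.75000 ≈ 47.138 fathom.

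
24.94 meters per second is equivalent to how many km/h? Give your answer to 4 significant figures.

89.78 kilometers per hour

1 meter per second = 3.60000 km/h.
Then 24.94 × 3.60000 ≈ 89.78 km/h.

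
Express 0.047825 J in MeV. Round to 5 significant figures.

2.9850 × 10^11 megaelectronvolts

1 J = 6.24151 × 10^12 MeV.
Then 0.047825 × 6.24151 × 10^12 ≈ 2.9850 × 10^11 MeV.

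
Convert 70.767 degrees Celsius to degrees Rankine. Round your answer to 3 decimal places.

°R = (°C + 273.15) × 9/5.
Applying the formula gives 619.051 °R.

619.051 °R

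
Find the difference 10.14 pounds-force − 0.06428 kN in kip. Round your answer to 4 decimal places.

10.14 lbf = 0.0101400 kip and 0.06428 kN = 0.0144507 kip.
0.0101400 − 0.0144507 ≈ -0.0043 kip.

-0.0043 kip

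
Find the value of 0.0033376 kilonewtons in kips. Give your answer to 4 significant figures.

0.0007503 kip

1 kilonewton = 0.224809 kips.
0.0033376 × 0.224809 ≈ 0.0007503 kip.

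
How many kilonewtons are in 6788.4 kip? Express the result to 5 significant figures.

30196 kilonewtons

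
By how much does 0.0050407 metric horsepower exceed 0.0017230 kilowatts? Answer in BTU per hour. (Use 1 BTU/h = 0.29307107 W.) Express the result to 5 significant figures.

6.7712 BTU/h

0.0050407 PS = 12.6503 BTU/h and 0.0017230 kW = 5.87912 BTU/h.
12.6503 − 5.87912 ≈ 6.7712 BTU/h.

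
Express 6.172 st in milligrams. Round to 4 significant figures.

3.919e+7 milligrams

1 st = 6.35029e+6 milligrams.
Then 6.172 × 6.35029e+6 ≈ 3.919e+7 mg.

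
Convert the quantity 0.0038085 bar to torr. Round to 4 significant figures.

2.857 torr

1 bar = 750.062 torr.
Then 0.0038085 × 750.062 ≈ 2.857 torr.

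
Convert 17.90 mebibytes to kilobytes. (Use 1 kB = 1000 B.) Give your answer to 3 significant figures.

18800 kilobytes

1 MiB = 1048.58 kB.
So 17.90 × 1048.58 ≈ 18800 kB.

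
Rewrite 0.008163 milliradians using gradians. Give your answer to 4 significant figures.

0.0005197 gradians

1 milliradian = 0.0636620 gradians.
0.008163 × 0.0636620 ≈ 0.0005197 grad.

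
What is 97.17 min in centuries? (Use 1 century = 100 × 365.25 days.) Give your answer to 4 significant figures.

1 minute = 1.90129e-8 century.
97.17 × 1.90129e-8 ≈ 1.847e-6 century.

1.847e-6 century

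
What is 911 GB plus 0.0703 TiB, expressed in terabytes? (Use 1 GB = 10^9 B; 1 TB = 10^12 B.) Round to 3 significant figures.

0.988 terabytes

911 GB = 0.911000 TB and 0.0703 TiB = 0.0772957 TB.
0.911000 + 0.0772957 ≈ 0.988 TB.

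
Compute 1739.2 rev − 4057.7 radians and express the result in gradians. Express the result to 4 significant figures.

1739.2 rev = 695680 grad and 4057.7 rad = 258321 grad.
695680 − 258321 ≈ 437400 grad.

437400 grad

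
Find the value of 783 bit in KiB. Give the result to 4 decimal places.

0.0956 KiB

1 bit = 0.000122070 kibibytes.
783 × 0.000122070 ≈ 0.0956 KiB.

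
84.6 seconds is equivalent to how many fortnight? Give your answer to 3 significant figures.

1 second = 8.26720e-7 fortnights.
So 84.6 × 8.26720e-7 ≈ 6.99e-5 fortnight.

6.99e-5 fortnights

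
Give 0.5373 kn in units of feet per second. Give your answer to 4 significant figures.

1 knot = 1.68781 ft/s.
0.5373 × 1.68781 ≈ 0.9069 ft/s.

0.9069 ft/s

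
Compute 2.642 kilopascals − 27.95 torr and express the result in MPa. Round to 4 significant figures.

2.642 kPa = 0.00264200 MPa and 27.95 torr = 0.00372636 MPa.
0.00264200 − 0.00372636 ≈ -0.001084 MPa.

-0.001084 MPa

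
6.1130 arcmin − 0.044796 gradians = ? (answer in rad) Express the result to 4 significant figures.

0.001075 radians

6.1130 arcmin = 0.00177820 rad and 0.044796 grad = 0.000703654 rad.
0.00177820 − 0.000703654 ≈ 0.001075 rad.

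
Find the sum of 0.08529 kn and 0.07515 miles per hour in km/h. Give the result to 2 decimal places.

0.08529 kn = 0.157957 km/h and 0.07515 mph = 0.120942 km/h.
0.157957 + 0.120942 ≈ 0.28 km/h.

0.28 km/h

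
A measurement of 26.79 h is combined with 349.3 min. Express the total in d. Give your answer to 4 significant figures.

1.359 days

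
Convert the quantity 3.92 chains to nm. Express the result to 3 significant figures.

1 chain = 2.01168e+10 nanometers.
So 3.92 × 2.01168e+10 ≈ 7.89e+10 nm.

7.89e+10 nm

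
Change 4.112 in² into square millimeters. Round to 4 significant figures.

2653 square millimeters

1 in² = 645.160 mm².
Thus 4.112 × 645.160 ≈ 2653 mm².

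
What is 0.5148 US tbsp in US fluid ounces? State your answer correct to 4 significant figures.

0.2574 US fluid ounces

1 US tablespoon = 0.500000 US fl oz.
Thus 0.5148 × 0.500000 ≈ 0.2574 US fl oz.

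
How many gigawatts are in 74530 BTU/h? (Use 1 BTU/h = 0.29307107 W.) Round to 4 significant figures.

1 BTU/h = 2.93071 × 10^-10 GW.
74530 × 2.93071 × 10^-10 ≈ 2.184 × 10^-5 GW.

2.184 × 10^-5 GW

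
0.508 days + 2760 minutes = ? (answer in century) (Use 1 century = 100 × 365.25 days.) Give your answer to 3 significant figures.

0.508 d = 1.39083e-5 century and 2760 min = 5.24755e-5 century.
1.39083e-5 + 5.24755e-5 ≈ 6.64e-5 century.

6.64e-5 centuries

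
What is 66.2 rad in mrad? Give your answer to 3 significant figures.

66200 mrad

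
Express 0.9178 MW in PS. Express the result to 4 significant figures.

1 MW = 1359.62 metric horsepower.
Then 0.9178 × 1359.62 ≈ 1248 PS.

1248 PS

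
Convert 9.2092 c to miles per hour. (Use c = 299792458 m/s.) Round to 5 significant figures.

1 speed of light = 6.70617e+8 mph.
Thus 9.2092 × 6.70617e+8 ≈ 6.1758e+9 mph.

6.1758e+9 miles per hour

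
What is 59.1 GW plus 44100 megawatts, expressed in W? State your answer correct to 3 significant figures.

59.1 GW = 5.91000 × 10^10 W and 44100 MW = 4.41000 × 10^10 W.
5.91000 × 10^10 + 4.41000 × 10^10 ≈ 1.03 × 10^11 W.

1.03 × 10^11 watts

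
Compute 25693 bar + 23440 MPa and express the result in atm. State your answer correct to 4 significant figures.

25693 bar = 25357.0 atm and 23440 MPa = 231335 atm.
25357.0 + 231335 ≈ 256700 atm.

256700 atmospheres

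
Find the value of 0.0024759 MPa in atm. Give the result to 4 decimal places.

0.0244 atm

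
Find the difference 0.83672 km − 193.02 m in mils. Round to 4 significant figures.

0.83672 km = 3.29417e+7 mil and 193.02 m = 7.59921e+6 mil.
3.29417e+7 − 7.59921e+6 ≈ 2.534e+7 mil.

2.534e+7 mils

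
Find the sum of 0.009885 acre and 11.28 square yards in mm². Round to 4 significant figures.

4.943e+7 mm²

0.009885 acre = 4.00032e+7 mm² and 11.28 yd² = 9.43152e+6 mm².
4.00032e+7 + 9.43152e+6 ≈ 4.943e+7 mm².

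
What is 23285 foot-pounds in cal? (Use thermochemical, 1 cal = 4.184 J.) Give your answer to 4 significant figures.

1 ft·lbf = 0.324048 calories.
23285 × 0.324048 ≈ 7545 cal.

7545 calories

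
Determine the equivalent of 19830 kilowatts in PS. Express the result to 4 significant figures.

26960 metric horsepower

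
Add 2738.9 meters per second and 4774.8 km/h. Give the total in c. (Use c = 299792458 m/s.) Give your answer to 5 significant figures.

1.3560 × 10^-5 c

2738.9 m/s = 9.13599 × 10^-6 c and 4774.8 km/h = 4.42417 × 10^-6 c.
9.13599 × 10^-6 + 4.42417 × 10^-6 ≈ 1.3560 × 10^-5 c.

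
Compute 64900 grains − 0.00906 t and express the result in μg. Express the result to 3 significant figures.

-4.85e+9 micrograms

64900 gr = 4.20545e+9 μg and 0.00906 t = 9.06000e+9 μg.
4.20545e+9 − 9.06000e+9 ≈ -4.85e+9 μg.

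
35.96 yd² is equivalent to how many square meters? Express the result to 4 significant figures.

1 square yard = 0.836127 m².
Then 35.96 × 0.836127 ≈ 30.07 m².

30.07 m²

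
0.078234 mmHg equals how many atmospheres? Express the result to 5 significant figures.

0.00010294 atm

1 millimeter of mercury = 0.00131579 atmospheres.
Then 0.078234 × 0.00131579 ≈ 0.00010294 atm.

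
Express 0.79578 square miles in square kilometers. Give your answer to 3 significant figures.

1 mi² = 2.58999 square kilometers.
Thus 0.79578 × 2.58999 ≈ 2.06 km².

2.06 km²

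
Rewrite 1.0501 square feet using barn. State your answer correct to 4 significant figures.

9.756e+26 barns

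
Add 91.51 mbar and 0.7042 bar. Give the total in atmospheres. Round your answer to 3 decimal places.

91.51 mbar = 0.0903133 atm and 0.7042 bar = 0.694991 atm.
0.0903133 + 0.694991 ≈ 0.785 atm.

0.785 atmospheres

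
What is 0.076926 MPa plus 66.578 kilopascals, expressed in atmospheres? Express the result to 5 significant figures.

1.4163 atm

0.076926 MPa = 0.759201 atm and 66.578 kPa = 0.657074 atm.
0.759201 + 0.657074 ≈ 1.4163 atm.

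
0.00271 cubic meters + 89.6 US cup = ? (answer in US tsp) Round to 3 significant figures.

4850 US tsp

0.00271 m³ = 549.816 US tsp and 89.6 US cup = 4300.80 US tsp.
549.816 + 4300.80 ≈ 4850 US tsp.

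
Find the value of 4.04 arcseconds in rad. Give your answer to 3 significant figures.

1.96 × 10^-5 rad

1 arcsecond = 4.84814 × 10^-6 radians.
Then 4.04 × 4.84814 × 10^-6 ≈ 1.96 × 10^-5 rad.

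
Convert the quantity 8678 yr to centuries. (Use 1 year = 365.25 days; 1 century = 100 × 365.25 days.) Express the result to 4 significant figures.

86.78 century

1 year = 0.0100000 centuries.
Thus 8678 × 0.0100000 ≈ 86.78 century.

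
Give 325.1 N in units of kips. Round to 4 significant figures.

0.07309 kip

1 N = 0.000224809 kip.
Thus 325.1 × 0.000224809 ≈ 0.07309 kip.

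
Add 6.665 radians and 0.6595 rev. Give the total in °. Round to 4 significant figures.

6.665 rad = 381.876 ° and 0.6595 rev = 237.420 °.
381.876 + 237.420 ≈ 619.3 °.

619.3 °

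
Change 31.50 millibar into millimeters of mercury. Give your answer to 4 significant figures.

23.63 mmHg

1 millibar = 0.750062 millimeters of mercury.
So 31.50 × 0.750062 ≈ 23.63 mmHg.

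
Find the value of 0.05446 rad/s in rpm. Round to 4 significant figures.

0.5201 rpm

1 rad/s = 9.54930 revolutions per minute.
Then 0.05446 × 9.54930 ≈ 0.5201 rpm.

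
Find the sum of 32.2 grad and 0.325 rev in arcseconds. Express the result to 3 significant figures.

526000 arcseconds

32.2 grad = 104328 arcsec and 0.325 rev = 421200 arcsec.
104328 + 421200 ≈ 526000 arcsec.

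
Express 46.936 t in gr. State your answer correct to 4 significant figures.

7.243e+8 grains

1 t = 1.54324e+7 grains.
So 46.936 × 1.54324e+7 ≈ 7.243e+8 gr.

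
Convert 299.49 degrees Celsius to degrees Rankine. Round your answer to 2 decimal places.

1030.75 °R

°R = (°C + 273.15) × 9/5.
Applying the formula gives 1030.75 °R.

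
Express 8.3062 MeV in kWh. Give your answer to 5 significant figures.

3.6967 × 10^-19 kWh

1 MeV = 4.45049 × 10^-20 kWh.
So 8.3062 × 4.45049 × 10^-20 ≈ 3.6967 × 10^-19 kWh.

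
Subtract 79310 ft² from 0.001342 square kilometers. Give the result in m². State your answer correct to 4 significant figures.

-6026 m²

0.001342 km² = 1342.00 m² and 79310 ft² = 7368.14 m².
1342.00 − 7368.14 ≈ -6026 m².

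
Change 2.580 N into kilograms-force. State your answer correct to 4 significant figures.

1 newton = 0.101972 kgf.
So 2.580 × 0.101972 ≈ 0.2631 kgf.

0.2631 kilograms-force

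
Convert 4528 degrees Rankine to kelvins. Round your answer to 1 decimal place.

2515.6 kelvins

°R = K × 9/5.
Applying the formula gives 2515.6 K.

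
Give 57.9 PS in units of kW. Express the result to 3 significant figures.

1 metric horsepower = 0.735499 kW.
Then 57.9 × 0.735499 ≈ 42.6 kW.

42.6 kW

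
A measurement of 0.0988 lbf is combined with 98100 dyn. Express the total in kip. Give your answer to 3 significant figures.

0.0988 lbf = 9.88000 × 10^-5 kip and 98100 dyn = 0.000220538 kip.
9.88000 × 10^-5 + 0.000220538 ≈ 0.000319 kip.

0.000319 kips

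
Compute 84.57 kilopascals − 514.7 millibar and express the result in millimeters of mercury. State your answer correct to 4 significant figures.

84.57 kPa = 634.327 mmHg and 514.7 mbar = 386.057 mmHg.
634.327 − 386.057 ≈ 248.3 mmHg.

248.3 mmHg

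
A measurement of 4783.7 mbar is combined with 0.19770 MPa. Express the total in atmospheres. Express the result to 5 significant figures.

6.6723 atm

4783.7 mbar = 4.72114 atm and 0.19770 MPa = 1.95115 atm.
4.72114 + 1.95115 ≈ 6.6723 atm.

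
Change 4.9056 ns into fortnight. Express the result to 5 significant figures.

4.0556e-15 fortnight

1 nanosecond = 8.26720e-16 fortnight.
4.9056 × 8.26720e-16 ≈ 4.0556e-15 fortnight.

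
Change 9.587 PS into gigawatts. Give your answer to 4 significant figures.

7.051 × 10^-6 GW

1 metric horsepower = 7.35499 × 10^-7 GW.
So 9.587 × 7.35499 × 10^-7 ≈ 7.051 × 10^-6 GW.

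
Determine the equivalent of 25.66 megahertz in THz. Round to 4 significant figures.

1 MHz = 1.00000e-6 terahertz.
25.66 × 1.00000e-6 ≈ 2.566e-5 THz.

2.566e-5 THz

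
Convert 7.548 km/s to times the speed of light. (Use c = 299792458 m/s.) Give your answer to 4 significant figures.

1 km/s = 3.33564 × 10^-6 c.
Thus 7.548 × 3.33564 × 10^-6 ≈ 2.518 × 10^-5 c.

2.518 × 10^-5 c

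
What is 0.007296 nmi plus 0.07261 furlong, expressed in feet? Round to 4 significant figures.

92.25 ft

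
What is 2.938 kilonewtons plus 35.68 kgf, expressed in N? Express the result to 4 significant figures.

2.938 kN = 2938.00 N and 35.68 kgf = 349.901 N.
2938.00 + 349.901 ≈ 3288 N.

3288 newtons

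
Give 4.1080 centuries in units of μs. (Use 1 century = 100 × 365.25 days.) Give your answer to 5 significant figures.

1 century = 3.15576e+15 μs.
Then 4.1080 × 3.15576e+15 ≈ 1.2964e+16 μs.

1.2964e+16 μs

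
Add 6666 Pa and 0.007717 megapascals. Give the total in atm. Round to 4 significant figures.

0.1419 atm

6666 Pa = 0.0657883 atm and 0.007717 MPa = 0.0761609 atm.
0.0657883 + 0.0761609 ≈ 0.1419 atm.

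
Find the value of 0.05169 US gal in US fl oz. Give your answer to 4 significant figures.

6.616 US fl oz

1 US gal = 128.000 US fl oz.
0.05169 × 128.000 ≈ 6.616 US fl oz.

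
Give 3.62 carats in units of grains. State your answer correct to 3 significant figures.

1 ct = 3.08647 gr.
Then 3.62 × 3.08647 ≈ 11.2 gr.

11.2 gr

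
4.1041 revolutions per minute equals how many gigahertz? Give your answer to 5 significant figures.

6.8402e-11 gigahertz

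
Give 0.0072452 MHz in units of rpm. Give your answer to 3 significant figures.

435000 revolutions per minute

1 megahertz = 6.00000e+7 rpm.
0.0072452 × 6.00000e+7 ≈ 435000 rpm.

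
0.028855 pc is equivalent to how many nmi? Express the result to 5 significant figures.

1 parsec = 1.66613e+13 nautical miles.
Thus 0.028855 × 1.66613e+13 ≈ 4.8076e+11 nmi.

4.8076e+11 nautical miles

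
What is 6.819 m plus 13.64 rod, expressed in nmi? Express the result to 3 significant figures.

0.0407 nautical miles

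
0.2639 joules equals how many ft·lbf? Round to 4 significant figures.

0.1946 foot-pounds

1 joule = 0.737562 ft·lbf.
So 0.2639 × 0.737562 ≈ 0.1946 ft·lbf.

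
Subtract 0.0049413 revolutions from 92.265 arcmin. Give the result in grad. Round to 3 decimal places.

92.265 arcmin = 1.70861 grad and 0.0049413 rev = 1.97652 grad.
1.70861 − 1.97652 ≈ -0.268 grad.

-0.268 gradians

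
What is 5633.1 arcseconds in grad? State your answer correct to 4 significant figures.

1.739 grad

1 arcsec = 0.000308642 grad.
Thus 5633.1 × 0.000308642 ≈ 1.739 grad.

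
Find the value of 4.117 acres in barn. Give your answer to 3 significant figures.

1 acre = 4.04686e+31 barns.
Then 4.117 × 4.04686e+31 ≈ 1.67e+32 barn.

1.67e+32 barn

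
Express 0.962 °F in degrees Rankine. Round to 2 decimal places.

°R = °F + 459.67.
Applying the formula gives 460.63 °R.

460.63 degrees Rankine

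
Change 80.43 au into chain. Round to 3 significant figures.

1 astronomical unit = 7.43646e+9 chain.
Then 80.43 × 7.43646e+9 ≈ 5.98e+11 chain.

5.98e+11 chains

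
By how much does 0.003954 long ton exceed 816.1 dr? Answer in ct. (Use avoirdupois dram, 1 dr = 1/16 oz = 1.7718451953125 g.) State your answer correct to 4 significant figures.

0.003954 long ton = 20087.2 ct and 816.1 dr = 7230.01 ct.
20087.2 − 7230.01 ≈ 12860 ct.

12860 ct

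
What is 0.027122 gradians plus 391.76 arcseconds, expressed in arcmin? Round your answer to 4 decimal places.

7.9939 arcmin

0.027122 grad = 1.46459 arcmin and 391.76 arcsec = 6.52933 arcmin.
1.46459 + 6.52933 ≈ 7.9939 arcmin.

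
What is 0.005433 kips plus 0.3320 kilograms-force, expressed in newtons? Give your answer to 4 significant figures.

0.005433 kip = 24.1672 N and 0.3320 kgf = 3.25581 N.
24.1672 + 3.25581 ≈ 27.42 N.

27.42 N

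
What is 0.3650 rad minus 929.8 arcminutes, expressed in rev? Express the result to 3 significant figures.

0.3650 rad = 0.0580916 rev and 929.8 arcmin = 0.0430463 rev.
0.0580916 − 0.0430463 ≈ 0.0150 rev.

0.0150 rev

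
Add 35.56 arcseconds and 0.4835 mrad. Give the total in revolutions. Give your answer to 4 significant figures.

35.56 arcsec = 2.74383 × 10^-5 rev and 0.4835 mrad = 7.69514 × 10^-5 rev.
2.74383 × 10^-5 + 7.69514 × 10^-5 ≈ 0.0001044 rev.

0.0001044 rev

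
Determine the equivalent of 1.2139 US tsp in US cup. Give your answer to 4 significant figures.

1 US tsp = 0.0208333 US cup.
1.2139 × 0.0208333 ≈ 0.02529 US cup.

0.02529 US cups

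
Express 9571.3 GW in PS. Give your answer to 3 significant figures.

1 GW = 1.35962 × 10^6 metric horsepower.
Then 9571.3 × 1.35962 × 10^6 ≈ 1.30 × 10^10 PS.

1.30 × 10^10 metric horsepower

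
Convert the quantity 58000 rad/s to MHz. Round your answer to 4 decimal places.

1 radian per second = 1.59155 × 10^-7 MHz.
So 58000 × 1.59155 × 10^-7 ≈ 0.0092 MHz.

0.0092 MHz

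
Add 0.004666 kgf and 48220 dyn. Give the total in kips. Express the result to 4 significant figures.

0.004666 kgf = 1.02868e-5 kip and 48220 dyn = 0.000108403 kip.
1.02868e-5 + 0.000108403 ≈ 0.0001187 kip.

0.0001187 kips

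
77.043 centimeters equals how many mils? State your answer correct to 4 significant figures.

30330 mil

1 centimeter = 393.701 mil.
77.043 × 393.701 ≈ 30330 mil.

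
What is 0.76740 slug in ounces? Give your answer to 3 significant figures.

1 slug = 514.785 oz.
So 0.76740 × 514.785 ≈ 395 oz.

395 ounces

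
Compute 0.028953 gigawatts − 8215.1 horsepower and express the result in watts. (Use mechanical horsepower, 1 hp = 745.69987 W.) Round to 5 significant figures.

0.028953 GW = 2.89530 × 10^7 W and 8215.1 hp = 6.12600 × 10^6 W.
2.89530 × 10^7 − 6.12600 × 10^6 ≈ 2.2827 × 10^7 W.

2.2827 × 10^7 W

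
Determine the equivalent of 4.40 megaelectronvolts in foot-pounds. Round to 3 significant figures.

5.20 × 10^-13 ft·lbf

1 MeV = 1.18170 × 10^-13 ft·lbf.
Thus 4.40 × 1.18170 × 10^-13 ≈ 5.20 × 10^-13 ft·lbf.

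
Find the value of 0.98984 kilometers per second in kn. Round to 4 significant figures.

1 kilometer per second = 1943.84 knots.
So 0.98984 × 1943.84 ≈ 1924 kn.

1924 knots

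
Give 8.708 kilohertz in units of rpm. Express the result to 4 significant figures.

522500 rpm

1 kilohertz = 60000.0 revolutions per minute.
Thus 8.708 × 60000.0 ≈ 522500 rpm.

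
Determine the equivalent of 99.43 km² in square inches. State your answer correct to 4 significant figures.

1.541 × 10^11 in²

1 square kilometer = 1.55000 × 10^9 in².
99.43 × 1.55000 × 10^9 ≈ 1.541 × 10^11 in².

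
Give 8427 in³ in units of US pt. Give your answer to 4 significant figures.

1 cubic inch = 0.0346320 US pt.
8427 × 0.0346320 ≈ 291.8 US pt.

291.8 US pints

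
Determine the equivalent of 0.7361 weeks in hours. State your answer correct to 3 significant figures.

124 h

1 week = 168.000 hours.
0.7361 × 168.000 ≈ 124 h.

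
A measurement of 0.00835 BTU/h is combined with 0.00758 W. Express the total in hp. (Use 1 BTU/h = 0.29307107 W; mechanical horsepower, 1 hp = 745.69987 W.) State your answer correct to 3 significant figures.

1.34e-5 horsepower

0.00835 BTU/h = 3.28167e-6 hp and 0.00758 W = 1.01649e-5 hp.
3.28167e-6 + 1.01649e-5 ≈ 1.34e-5 hp.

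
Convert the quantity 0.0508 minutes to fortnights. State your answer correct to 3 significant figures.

1 min = 4.96032e-5 fortnights.
Thus 0.0508 × 4.96032e-5 ≈ 2.52e-6 fortnight.

2.52e-6 fortnight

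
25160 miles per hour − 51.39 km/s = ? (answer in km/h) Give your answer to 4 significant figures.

25160 mph = 40491.1 km/h and 51.39 km/s = 185004 km/h.
40491.1 − 185004 ≈ -144500 km/h.

-144500 km/h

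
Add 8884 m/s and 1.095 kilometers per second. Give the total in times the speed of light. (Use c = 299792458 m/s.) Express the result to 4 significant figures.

3.329e-5 c

8884 m/s = 2.96338e-5 c and 1.095 km/s = 3.65253e-6 c.
2.96338e-5 + 3.65253e-6 ≈ 3.329e-5 c.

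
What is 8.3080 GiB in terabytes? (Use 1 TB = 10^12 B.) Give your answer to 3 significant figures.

1 gibibyte = 0.00107374 TB.
So 8.3080 × 0.00107374 ≈ 0.00892 TB.

0.00892 TB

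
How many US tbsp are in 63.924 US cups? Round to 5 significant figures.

1 US cup = 16.0000 US tbsp.
So 63.924 × 16.0000 ≈ 1022.8 US tbsp.

1022.8 US tbsp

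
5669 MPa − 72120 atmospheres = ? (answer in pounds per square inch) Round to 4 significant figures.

-237700 psi

5669 MPa = 822219 psi and 72120 atm = 1.05987e+6 psi.
822219 − 1.05987e+6 ≈ -237700 psi.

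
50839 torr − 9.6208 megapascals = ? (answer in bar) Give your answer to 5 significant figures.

-28.428 bar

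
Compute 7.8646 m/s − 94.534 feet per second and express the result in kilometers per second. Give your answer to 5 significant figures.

-0.020949 km/s

7.8646 m/s = 0.00786460 km/s and 94.534 ft/s = 0.0288140 km/s.
0.00786460 − 0.0288140 ≈ -0.020949 km/s.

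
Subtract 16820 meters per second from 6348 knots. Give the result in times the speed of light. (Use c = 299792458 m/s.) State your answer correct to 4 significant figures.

-4.521e-5 c

6348 kn = 1.08932e-5 c and 16820 m/s = 5.61055e-5 c.
1.08932e-5 − 5.61055e-5 ≈ -4.521e-5 c.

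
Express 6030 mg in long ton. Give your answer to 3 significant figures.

1 mg = 9.84207e-10 long tons.
Thus 6030 × 9.84207e-10 ≈ 5.93e-6 long ton.

5.93e-6 long ton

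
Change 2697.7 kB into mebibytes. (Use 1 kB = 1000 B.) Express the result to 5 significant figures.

1 kB = 0.000953674 MiB.
Then 2697.7 × 0.000953674 ≈ 2.5727 MiB.

2.5727 mebibytes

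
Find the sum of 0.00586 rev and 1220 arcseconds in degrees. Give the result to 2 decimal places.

2.45 degrees

0.00586 rev = 2.10960 ° and 1220 arcsec = 0.338889 °.
2.10960 + 0.338889 ≈ 2.45 °.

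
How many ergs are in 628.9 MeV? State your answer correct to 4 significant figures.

0.001008 erg

1 MeV = 1.60218 × 10^-6 ergs.
Then 628.9 × 1.60218 × 10^-6 ≈ 0.001008 erg.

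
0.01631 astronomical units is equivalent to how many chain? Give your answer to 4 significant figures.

1 astronomical unit = 7.43646 × 10^9 chains.
Then 0.01631 × 7.43646 × 10^9 ≈ 1.213 × 10^8 chain.

1.213 × 10^8 chains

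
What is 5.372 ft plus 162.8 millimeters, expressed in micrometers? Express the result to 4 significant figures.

1.800 × 10^6 micrometers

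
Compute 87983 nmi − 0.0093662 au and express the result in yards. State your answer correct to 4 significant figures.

87983 nmi = 1.78198 × 10^8 yd and 0.0093662 au = 1.53233 × 10^9 yd.
1.78198 × 10^8 − 1.53233 × 10^9 ≈ -1.354 × 10^9 yd.

-1.354 × 10^9 yards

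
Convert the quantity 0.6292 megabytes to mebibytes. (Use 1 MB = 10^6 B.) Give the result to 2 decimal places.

0.60 MiB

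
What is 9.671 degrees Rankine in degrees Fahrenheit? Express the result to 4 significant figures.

-450.0 °F

°R = °F + 459.67.
Applying the formula gives -450.0 °F.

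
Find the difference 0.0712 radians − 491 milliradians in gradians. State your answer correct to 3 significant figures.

-26.7 grad

0.0712 rad = 4.53273 grad and 491 mrad = 31.2580 grad.
4.53273 − 31.2580 ≈ -26.7 grad.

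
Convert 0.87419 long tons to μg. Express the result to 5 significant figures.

1 long ton = 1.01605 × 10^12 micrograms.
0.87419 × 1.01605 × 10^12 ≈ 8.8822 × 10^11 μg.

8.8822 × 10^11 μg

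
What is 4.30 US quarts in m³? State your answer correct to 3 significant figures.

0.00407 cubic meters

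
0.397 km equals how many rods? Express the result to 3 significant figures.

78.9 rod

1 kilometer = 198.839 rod.
0.397 × 198.839 ≈ 78.9 rod.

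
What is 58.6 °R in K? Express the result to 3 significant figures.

32.6 kelvins

°R = K × 9/5.
Applying the formula gives 32.6 K.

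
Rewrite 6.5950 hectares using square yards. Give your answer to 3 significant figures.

78900 yd²

1 hectare = 11959.9 yd².
So 6.5950 × 11959.9 ≈ 78900 yd².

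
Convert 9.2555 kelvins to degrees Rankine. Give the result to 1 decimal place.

16.7 degrees Rankine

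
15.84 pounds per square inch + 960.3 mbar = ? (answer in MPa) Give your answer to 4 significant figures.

0.2052 MPa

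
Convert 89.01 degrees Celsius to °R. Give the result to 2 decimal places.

°R = (°C + 273.15) × 9/5.
Applying the formula gives 651.89 °R.

651.89 degrees Rankine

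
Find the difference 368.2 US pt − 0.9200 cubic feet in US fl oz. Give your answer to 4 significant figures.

5010 US fl oz

368.2 US pt = 5891.20 US fl oz and 0.9200 ft³ = 880.906 US fl oz.
5891.20 − 880.906 ≈ 5010 US fl oz.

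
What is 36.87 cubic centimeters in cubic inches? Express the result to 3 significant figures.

2.25 cubic inches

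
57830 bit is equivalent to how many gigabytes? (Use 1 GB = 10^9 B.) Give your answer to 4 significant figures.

7.229e-6 GB

1 bit = 1.25000e-10 GB.
Thus 57830 × 1.25000e-10 ≈ 7.229e-6 GB.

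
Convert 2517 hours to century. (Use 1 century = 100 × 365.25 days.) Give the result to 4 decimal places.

1 h = 1.14077e-6 century.
2517 × 1.14077e-6 ≈ 0.0029 century.

0.0029 century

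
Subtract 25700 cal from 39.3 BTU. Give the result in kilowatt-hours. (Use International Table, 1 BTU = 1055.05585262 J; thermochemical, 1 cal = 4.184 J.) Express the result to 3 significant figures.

39.3 BTU = 0.0115177 kWh and 25700 cal = 0.0298691 kWh.
0.0115177 − 0.0298691 ≈ -0.0184 kWh.

-0.0184 kilowatt-hours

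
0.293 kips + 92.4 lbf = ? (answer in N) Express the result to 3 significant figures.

1710 newtons

0.293 kip = 1303.33 N and 92.4 lbf = 411.016 N.
1303.33 + 411.016 ≈ 1710 N.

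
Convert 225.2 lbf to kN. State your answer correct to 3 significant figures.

1 pound-force = 0.00444822 kilonewtons.
Then 225.2 × 0.00444822 ≈ 1.00 kN.

1.00 kilonewtons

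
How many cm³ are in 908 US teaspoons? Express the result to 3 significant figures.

4480 cubic centimeters

1 US teaspoon = 4.92892 cm³.
Thus 908 × 4.92892 ≈ 4480 cm³.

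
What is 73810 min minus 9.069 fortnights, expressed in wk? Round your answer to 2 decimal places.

-10.82 weeks

73810 min = 7.32242 wk and 9.069 fortnight = 18.1380 wk.
7.32242 − 18.1380 ≈ -10.82 wk.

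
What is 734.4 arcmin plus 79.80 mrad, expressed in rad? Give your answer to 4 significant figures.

734.4 arcmin = 0.213628 rad and 79.80 mrad = 0.0798000 rad.
0.213628 + 0.0798000 ≈ 0.2934 rad.

0.2934 rad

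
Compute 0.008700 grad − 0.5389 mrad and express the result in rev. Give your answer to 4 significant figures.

-6.402 × 10^-5 rev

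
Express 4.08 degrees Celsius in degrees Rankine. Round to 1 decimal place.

°R = (°C + 273.15) × 9/5.
Applying the formula gives 499.0 °R.

499.0 degrees Rankine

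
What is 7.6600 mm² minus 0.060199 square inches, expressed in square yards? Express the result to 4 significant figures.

-3.729e-5 yd²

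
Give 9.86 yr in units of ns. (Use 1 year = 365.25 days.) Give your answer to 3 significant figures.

3.11 × 10^17 nanoseconds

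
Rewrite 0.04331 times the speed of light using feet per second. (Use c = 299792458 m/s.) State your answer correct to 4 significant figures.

4.260 × 10^7 feet per second

1 c = 9.83571 × 10^8 feet per second.
0.04331 × 9.83571 × 10^8 ≈ 4.260 × 10^7 ft/s.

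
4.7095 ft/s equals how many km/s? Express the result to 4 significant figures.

0.001435 kilometers per second

1 ft/s = 0.000304800 kilometers per second.
Then 4.7095 × 0.000304800 ≈ 0.001435 km/s.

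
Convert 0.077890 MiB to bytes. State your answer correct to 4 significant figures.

81670 B

1 mebibyte = 1.04858e+6 B.
0.077890 × 1.04858e+6 ≈ 81670 B.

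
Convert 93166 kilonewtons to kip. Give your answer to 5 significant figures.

20945 kips

1 kN = 0.224809 kip.
93166 × 0.224809 ≈ 20945 kip.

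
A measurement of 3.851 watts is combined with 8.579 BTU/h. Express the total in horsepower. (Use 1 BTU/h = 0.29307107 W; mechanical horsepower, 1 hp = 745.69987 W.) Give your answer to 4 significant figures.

0.008536 hp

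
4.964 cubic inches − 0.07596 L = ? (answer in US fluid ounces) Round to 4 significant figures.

0.1821 US fluid ounces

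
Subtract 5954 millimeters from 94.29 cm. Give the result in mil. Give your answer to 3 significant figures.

-197000 mils

94.29 cm = 37122.0 mil and 5954 mm = 234409 mil.
37122.0 − 234409 ≈ -197000 mil.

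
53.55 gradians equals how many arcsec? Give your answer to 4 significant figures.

173500 arcsec

1 grad = 3240.00 arcseconds.
Then 53.55 × 3240.00 ≈ 173500 arcsec.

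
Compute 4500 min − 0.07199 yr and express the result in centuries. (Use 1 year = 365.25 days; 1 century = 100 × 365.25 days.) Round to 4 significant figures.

4500 min = 8.55578 × 10^-5 century and 0.07199 yr = 0.000719900 century.
8.55578 × 10^-5 − 0.000719900 ≈ -0.0006343 century.

-0.0006343 centuries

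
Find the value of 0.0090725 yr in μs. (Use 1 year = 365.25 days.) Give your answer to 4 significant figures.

2.863 × 10^11 μs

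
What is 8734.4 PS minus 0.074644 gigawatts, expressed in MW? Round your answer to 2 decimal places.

-68.22 MW

8734.4 PS = 6.42414 MW and 0.074644 GW = 74.6440 MW.
6.42414 − 74.6440 ≈ -68.22 MW.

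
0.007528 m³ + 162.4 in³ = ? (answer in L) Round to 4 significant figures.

0.007528 m³ = 7.52800 L and 162.4 in³ = 2.66126 L.
7.52800 + 2.66126 ≈ 10.19 L.

10.19 liters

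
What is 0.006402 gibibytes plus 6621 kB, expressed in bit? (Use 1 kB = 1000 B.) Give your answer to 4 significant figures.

1.080 × 10^8 bits

0.006402 GiB = 5.49928 × 10^7 bit and 6621 kB = 5.29680 × 10^7 bit.
5.49928 × 10^7 + 5.29680 × 10^7 ≈ 1.080 × 10^8 bit.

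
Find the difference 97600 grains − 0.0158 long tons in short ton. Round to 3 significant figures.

-0.0107 short tons

97600 gr = 0.00697143 short ton and 0.0158 long ton = 0.0176960 short ton.
0.00697143 − 0.0176960 ≈ -0.0107 short ton.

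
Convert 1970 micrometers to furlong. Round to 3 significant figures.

9.79 × 10^-6 furlongs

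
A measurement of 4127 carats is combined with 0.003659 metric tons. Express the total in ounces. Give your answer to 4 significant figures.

158.2 ounces

4127 ct = 29.1151 oz and 0.003659 t = 129.067 oz.
29.1151 + 129.067 ≈ 158.2 oz.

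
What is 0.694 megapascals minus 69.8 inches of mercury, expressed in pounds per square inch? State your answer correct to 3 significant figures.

0.694 MPa = 100.656 psi and 69.8 inHg = 34.2826 psi.
100.656 − 34.2826 ≈ 66.4 psi.

66.4 pounds per square inch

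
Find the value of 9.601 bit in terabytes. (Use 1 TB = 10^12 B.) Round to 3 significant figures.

1 bit = 1.25000 × 10^-13 TB.
So 9.601 × 1.25000 × 10^-13 ≈ 1.20 × 10^-12 TB.

1.20 × 10^-12 TB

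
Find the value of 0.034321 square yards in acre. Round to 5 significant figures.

1 square yard = 0.000206612 acres.
Then 0.034321 × 0.000206612 ≈ 7.0911e-6 acre.

7.0911e-6 acres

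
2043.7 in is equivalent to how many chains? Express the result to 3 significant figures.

1 inch = 0.00126263 chain.
2043.7 × 0.00126263 ≈ 2.58 chain.

2.58 chains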